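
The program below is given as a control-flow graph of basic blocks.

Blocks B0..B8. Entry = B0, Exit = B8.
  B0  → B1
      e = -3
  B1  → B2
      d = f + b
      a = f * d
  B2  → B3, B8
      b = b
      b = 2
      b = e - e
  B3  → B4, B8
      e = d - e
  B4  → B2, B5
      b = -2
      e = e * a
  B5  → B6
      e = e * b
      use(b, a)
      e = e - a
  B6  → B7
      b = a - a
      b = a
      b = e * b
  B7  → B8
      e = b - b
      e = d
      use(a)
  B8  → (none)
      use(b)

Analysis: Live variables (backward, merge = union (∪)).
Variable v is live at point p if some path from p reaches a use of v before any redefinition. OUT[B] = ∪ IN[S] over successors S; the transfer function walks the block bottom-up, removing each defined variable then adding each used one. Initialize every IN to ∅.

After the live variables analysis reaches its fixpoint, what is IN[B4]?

Per-block solution:
  B0:  IN={b, f}  OUT={b, e, f}
  B1:  IN={b, e, f}  OUT={a, b, d, e}
  B2:  IN={a, b, d, e}  OUT={a, b, d, e}
  B3:  IN={a, b, d, e}  OUT={a, b, d, e}
  B4:  IN={a, d, e}  OUT={a, b, d, e}
  B5:  IN={a, b, d, e}  OUT={a, d, e}
  B6:  IN={a, d, e}  OUT={a, b, d}
  B7:  IN={a, b, d}  OUT={b}
  B8:  IN={b}  OUT={}

Merge at B4: OUT[B4] = IN[B2] ⊔ IN[B5] = {a, b, d, e}
Applying B4's transfer function to that OUT value gives IN[B4] (row B4 above).

Answer: {a, d, e}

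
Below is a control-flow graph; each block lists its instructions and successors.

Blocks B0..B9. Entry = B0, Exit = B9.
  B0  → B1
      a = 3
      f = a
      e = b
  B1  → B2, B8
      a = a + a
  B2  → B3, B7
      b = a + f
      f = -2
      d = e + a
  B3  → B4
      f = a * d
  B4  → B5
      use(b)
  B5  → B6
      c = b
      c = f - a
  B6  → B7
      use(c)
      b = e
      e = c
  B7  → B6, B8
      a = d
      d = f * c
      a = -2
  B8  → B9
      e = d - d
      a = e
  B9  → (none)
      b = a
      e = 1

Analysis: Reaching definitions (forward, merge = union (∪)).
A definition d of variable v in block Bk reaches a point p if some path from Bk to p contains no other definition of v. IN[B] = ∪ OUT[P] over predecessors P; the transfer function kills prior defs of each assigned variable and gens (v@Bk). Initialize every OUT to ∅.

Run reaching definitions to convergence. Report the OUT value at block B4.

Answer: {a@B1, b@B2, d@B2, e@B0, f@B3}

Trace:
Per-block solution:
  B0: | IN={} | OUT={a@B0, e@B0, f@B0}
  B1: | IN={a@B0, e@B0, f@B0} | OUT={a@B1, e@B0, f@B0}
  B2: | IN={a@B1, e@B0, f@B0} | OUT={a@B1, b@B2, d@B2, e@B0, f@B2}
  B3: | IN={a@B1, b@B2, d@B2, e@B0, f@B2} | OUT={a@B1, b@B2, d@B2, e@B0, f@B3}
  B4: | IN={a@B1, b@B2, d@B2, e@B0, f@B3} | OUT={a@B1, b@B2, d@B2, e@B0, f@B3}
  B5: | IN={a@B1, b@B2, d@B2, e@B0, f@B3} | OUT={a@B1, b@B2, c@B5, d@B2, e@B0, f@B3}
  B6: | IN={a@B1, a@B7, b@B2, b@B6, c@B5, d@B2, d@B7, e@B0, e@B6, f@B2, f@B3} | OUT={a@B1, a@B7, b@B6, c@B5, d@B2, d@B7, e@B6, f@B2, f@B3}
  B7: | IN={a@B1, a@B7, b@B2, b@B6, c@B5, d@B2, d@B7, e@B0, e@B6, f@B2, f@B3} | OUT={a@B7, b@B2, b@B6, c@B5, d@B7, e@B0, e@B6, f@B2, f@B3}
  B8: | IN={a@B1, a@B7, b@B2, b@B6, c@B5, d@B7, e@B0, e@B6, f@B0, f@B2, f@B3} | OUT={a@B8, b@B2, b@B6, c@B5, d@B7, e@B8, f@B0, f@B2, f@B3}
  B9: | IN={a@B8, b@B2, b@B6, c@B5, d@B7, e@B8, f@B0, f@B2, f@B3} | OUT={a@B8, b@B9, c@B5, d@B7, e@B9, f@B0, f@B2, f@B3}

Merge at B4: IN[B4] = OUT[B3] = {a@B1, b@B2, d@B2, e@B0, f@B3}
Applying B4's transfer function to that IN value gives OUT[B4] (row B4 above).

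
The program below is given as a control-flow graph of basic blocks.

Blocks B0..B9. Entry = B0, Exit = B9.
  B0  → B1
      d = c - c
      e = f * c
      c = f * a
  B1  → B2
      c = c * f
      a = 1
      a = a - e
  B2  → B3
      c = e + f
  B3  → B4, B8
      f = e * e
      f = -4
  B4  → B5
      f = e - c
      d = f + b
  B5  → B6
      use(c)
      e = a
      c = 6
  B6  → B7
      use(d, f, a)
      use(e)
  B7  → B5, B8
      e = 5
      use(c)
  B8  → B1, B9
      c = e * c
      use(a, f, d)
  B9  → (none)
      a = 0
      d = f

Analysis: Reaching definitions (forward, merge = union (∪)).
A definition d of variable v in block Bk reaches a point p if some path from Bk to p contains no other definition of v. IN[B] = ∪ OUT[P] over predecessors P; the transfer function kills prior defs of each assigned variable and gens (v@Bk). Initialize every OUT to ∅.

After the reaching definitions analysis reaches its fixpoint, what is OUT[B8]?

Per-block solution:
  B0:   IN={}   OUT={c@B0, d@B0, e@B0}
  B1:   IN={a@B1, c@B0, c@B8, d@B0, d@B4, e@B0, e@B7, f@B3, f@B4}   OUT={a@B1, c@B1, d@B0, d@B4, e@B0, e@B7, f@B3, f@B4}
  B2:   IN={a@B1, c@B1, d@B0, d@B4, e@B0, e@B7, f@B3, f@B4}   OUT={a@B1, c@B2, d@B0, d@B4, e@B0, e@B7, f@B3, f@B4}
  B3:   IN={a@B1, c@B2, d@B0, d@B4, e@B0, e@B7, f@B3, f@B4}   OUT={a@B1, c@B2, d@B0, d@B4, e@B0, e@B7, f@B3}
  B4:   IN={a@B1, c@B2, d@B0, d@B4, e@B0, e@B7, f@B3}   OUT={a@B1, c@B2, d@B4, e@B0, e@B7, f@B4}
  B5:   IN={a@B1, c@B2, c@B5, d@B4, e@B0, e@B7, f@B4}   OUT={a@B1, c@B5, d@B4, e@B5, f@B4}
  B6:   IN={a@B1, c@B5, d@B4, e@B5, f@B4}   OUT={a@B1, c@B5, d@B4, e@B5, f@B4}
  B7:   IN={a@B1, c@B5, d@B4, e@B5, f@B4}   OUT={a@B1, c@B5, d@B4, e@B7, f@B4}
  B8:   IN={a@B1, c@B2, c@B5, d@B0, d@B4, e@B0, e@B7, f@B3, f@B4}   OUT={a@B1, c@B8, d@B0, d@B4, e@B0, e@B7, f@B3, f@B4}
  B9:   IN={a@B1, c@B8, d@B0, d@B4, e@B0, e@B7, f@B3, f@B4}   OUT={a@B9, c@B8, d@B9, e@B0, e@B7, f@B3, f@B4}

Merge at B8: IN[B8] = OUT[B3] ⊔ OUT[B7] = {a@B1, c@B2, c@B5, d@B0, d@B4, e@B0, e@B7, f@B3, f@B4}
Applying B8's transfer function to that IN value gives OUT[B8] (row B8 above).

Answer: {a@B1, c@B8, d@B0, d@B4, e@B0, e@B7, f@B3, f@B4}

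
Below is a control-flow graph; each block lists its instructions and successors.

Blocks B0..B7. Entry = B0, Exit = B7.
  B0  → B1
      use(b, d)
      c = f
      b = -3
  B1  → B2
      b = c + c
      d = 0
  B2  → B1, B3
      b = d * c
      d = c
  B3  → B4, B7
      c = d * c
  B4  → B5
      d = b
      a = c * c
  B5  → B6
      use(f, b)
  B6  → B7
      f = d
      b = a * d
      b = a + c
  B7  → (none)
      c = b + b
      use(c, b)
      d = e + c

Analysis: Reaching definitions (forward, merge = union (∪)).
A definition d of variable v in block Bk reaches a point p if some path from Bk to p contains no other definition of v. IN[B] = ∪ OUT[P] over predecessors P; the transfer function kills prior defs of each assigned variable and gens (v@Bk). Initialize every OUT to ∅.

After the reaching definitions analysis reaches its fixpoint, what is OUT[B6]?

Answer: {a@B4, b@B6, c@B3, d@B4, f@B6}

Trace:
Per-block solution:
  B0:  IN={}  OUT={b@B0, c@B0}
  B1:  IN={b@B0, b@B2, c@B0, d@B2}  OUT={b@B1, c@B0, d@B1}
  B2:  IN={b@B1, c@B0, d@B1}  OUT={b@B2, c@B0, d@B2}
  B3:  IN={b@B2, c@B0, d@B2}  OUT={b@B2, c@B3, d@B2}
  B4:  IN={b@B2, c@B3, d@B2}  OUT={a@B4, b@B2, c@B3, d@B4}
  B5:  IN={a@B4, b@B2, c@B3, d@B4}  OUT={a@B4, b@B2, c@B3, d@B4}
  B6:  IN={a@B4, b@B2, c@B3, d@B4}  OUT={a@B4, b@B6, c@B3, d@B4, f@B6}
  B7:  IN={a@B4, b@B2, b@B6, c@B3, d@B2, d@B4, f@B6}  OUT={a@B4, b@B2, b@B6, c@B7, d@B7, f@B6}

Merge at B6: IN[B6] = OUT[B5] = {a@B4, b@B2, c@B3, d@B4}
Applying B6's transfer function to that IN value gives OUT[B6] (row B6 above).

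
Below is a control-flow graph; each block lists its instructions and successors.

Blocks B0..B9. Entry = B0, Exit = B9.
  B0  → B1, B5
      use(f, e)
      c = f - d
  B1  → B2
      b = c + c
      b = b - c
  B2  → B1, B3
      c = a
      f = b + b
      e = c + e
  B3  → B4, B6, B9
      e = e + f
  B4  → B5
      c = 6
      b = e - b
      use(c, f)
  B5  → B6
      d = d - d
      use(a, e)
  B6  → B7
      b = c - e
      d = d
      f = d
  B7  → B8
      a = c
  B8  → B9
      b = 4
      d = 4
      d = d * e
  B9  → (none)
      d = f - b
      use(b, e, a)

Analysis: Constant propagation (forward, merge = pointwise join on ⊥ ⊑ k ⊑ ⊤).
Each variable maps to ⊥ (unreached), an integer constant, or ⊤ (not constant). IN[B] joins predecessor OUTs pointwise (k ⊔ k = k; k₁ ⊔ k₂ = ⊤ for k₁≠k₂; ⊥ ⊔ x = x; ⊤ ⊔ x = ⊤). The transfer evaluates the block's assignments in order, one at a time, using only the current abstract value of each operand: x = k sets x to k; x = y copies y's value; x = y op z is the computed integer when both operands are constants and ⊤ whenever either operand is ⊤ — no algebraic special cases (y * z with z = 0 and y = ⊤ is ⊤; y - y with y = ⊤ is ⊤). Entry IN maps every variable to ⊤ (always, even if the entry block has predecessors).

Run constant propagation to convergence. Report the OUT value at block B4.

Answer: {a: ⊤, b: ⊤, c: 6, d: ⊤, e: ⊤, f: ⊤}

Trace:
Per-block solution:
  B0:  IN=(all ⊤)  OUT=(all ⊤)
  B1:  IN=(all ⊤)  OUT=(all ⊤)
  B2:  IN=(all ⊤)  OUT=(all ⊤)
  B3:  IN=(all ⊤)  OUT=(all ⊤)
  B4:  IN=(all ⊤)  OUT={c:6; rest ⊤}
  B5:  IN=(all ⊤)  OUT=(all ⊤)
  B6:  IN=(all ⊤)  OUT=(all ⊤)
  B7:  IN=(all ⊤)  OUT=(all ⊤)
  B8:  IN=(all ⊤)  OUT={b:4; rest ⊤}
  B9:  IN=(all ⊤)  OUT=(all ⊤)

Merge at B4: IN[B4] = OUT[B3] = {a: ⊤, b: ⊤, c: ⊤, d: ⊤, e: ⊤, f: ⊤}
Applying B4's transfer function to that IN value gives OUT[B4] (row B4 above).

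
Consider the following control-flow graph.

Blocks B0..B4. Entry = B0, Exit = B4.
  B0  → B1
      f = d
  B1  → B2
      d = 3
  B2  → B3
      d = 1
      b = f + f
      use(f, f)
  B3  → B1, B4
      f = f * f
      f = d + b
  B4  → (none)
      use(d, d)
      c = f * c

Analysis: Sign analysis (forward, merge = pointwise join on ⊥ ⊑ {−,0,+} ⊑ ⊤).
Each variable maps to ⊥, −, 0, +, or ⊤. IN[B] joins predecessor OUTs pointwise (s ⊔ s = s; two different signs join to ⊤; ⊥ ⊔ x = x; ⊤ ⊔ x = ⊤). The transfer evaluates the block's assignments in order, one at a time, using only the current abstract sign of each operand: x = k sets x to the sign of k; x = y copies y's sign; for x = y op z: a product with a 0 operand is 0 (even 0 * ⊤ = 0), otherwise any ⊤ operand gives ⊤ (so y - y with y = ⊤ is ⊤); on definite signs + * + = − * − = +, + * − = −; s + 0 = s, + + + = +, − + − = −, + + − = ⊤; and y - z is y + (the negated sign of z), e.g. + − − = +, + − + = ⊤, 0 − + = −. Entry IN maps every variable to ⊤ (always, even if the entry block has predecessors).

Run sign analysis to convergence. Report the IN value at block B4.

Answer: {a: ⊤, b: ⊤, c: ⊤, d: +, e: ⊤, f: ⊤}

Trace:
Per-block solution:
  B0: | IN=(all ⊤) | OUT=(all ⊤)
  B1: | IN=(all ⊤) | OUT={d:+; rest ⊤}
  B2: | IN={d:+; rest ⊤} | OUT={d:+; rest ⊤}
  B3: | IN={d:+; rest ⊤} | OUT={d:+; rest ⊤}
  B4: | IN={d:+; rest ⊤} | OUT={d:+; rest ⊤}

Merge at B4: IN[B4] = OUT[B3] = {a: ⊤, b: ⊤, c: ⊤, d: +, e: ⊤, f: ⊤}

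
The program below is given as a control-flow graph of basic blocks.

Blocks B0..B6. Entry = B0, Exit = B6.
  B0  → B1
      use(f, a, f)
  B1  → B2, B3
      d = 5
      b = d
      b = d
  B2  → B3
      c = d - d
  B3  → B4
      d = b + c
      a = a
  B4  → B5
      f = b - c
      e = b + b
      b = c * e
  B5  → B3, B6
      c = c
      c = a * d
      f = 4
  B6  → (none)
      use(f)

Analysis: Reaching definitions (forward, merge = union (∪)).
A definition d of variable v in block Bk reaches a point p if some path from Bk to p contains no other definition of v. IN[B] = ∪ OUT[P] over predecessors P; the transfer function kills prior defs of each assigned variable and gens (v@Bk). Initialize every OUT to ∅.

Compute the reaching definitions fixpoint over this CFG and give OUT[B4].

Converged values:
  B0:   IN={}   OUT={}
  B1:   IN={}   OUT={b@B1, d@B1}
  B2:   IN={b@B1, d@B1}   OUT={b@B1, c@B2, d@B1}
  B3:   IN={a@B3, b@B1, b@B4, c@B2, c@B5, d@B1, d@B3, e@B4, f@B5}   OUT={a@B3, b@B1, b@B4, c@B2, c@B5, d@B3, e@B4, f@B5}
  B4:   IN={a@B3, b@B1, b@B4, c@B2, c@B5, d@B3, e@B4, f@B5}   OUT={a@B3, b@B4, c@B2, c@B5, d@B3, e@B4, f@B4}
  B5:   IN={a@B3, b@B4, c@B2, c@B5, d@B3, e@B4, f@B4}   OUT={a@B3, b@B4, c@B5, d@B3, e@B4, f@B5}
  B6:   IN={a@B3, b@B4, c@B5, d@B3, e@B4, f@B5}   OUT={a@B3, b@B4, c@B5, d@B3, e@B4, f@B5}

Merge at B4: IN[B4] = OUT[B3] = {a@B3, b@B1, b@B4, c@B2, c@B5, d@B3, e@B4, f@B5}
Applying B4's transfer function to that IN value gives OUT[B4] (row B4 above).

Answer: {a@B3, b@B4, c@B2, c@B5, d@B3, e@B4, f@B4}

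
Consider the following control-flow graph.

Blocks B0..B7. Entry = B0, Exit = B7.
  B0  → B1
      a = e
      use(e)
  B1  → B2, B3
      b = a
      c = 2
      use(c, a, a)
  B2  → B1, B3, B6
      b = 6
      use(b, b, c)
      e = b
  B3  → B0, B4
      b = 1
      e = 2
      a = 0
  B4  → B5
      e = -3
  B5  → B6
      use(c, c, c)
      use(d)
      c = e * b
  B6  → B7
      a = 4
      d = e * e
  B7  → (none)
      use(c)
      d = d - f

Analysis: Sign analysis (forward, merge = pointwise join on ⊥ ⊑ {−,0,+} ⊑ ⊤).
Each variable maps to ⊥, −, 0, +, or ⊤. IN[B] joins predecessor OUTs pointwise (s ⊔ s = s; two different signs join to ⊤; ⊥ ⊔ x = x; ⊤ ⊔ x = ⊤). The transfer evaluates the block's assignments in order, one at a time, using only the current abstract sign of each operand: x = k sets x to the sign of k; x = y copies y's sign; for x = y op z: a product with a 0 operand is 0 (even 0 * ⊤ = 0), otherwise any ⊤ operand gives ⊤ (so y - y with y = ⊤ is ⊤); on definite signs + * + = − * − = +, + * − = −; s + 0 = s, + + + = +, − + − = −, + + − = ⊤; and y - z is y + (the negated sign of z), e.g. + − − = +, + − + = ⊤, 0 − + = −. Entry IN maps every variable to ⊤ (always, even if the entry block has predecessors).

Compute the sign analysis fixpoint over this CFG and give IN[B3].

Converged values:
  B0: | IN=(all ⊤) | OUT=(all ⊤)
  B1: | IN=(all ⊤) | OUT={c:+; rest ⊤}
  B2: | IN={c:+; rest ⊤} | OUT={b:+, c:+, e:+; rest ⊤}
  B3: | IN={c:+; rest ⊤} | OUT={a:0, b:+, c:+, e:+; rest ⊤}
  B4: | IN={a:0, b:+, c:+, e:+; rest ⊤} | OUT={a:0, b:+, c:+, e:-; rest ⊤}
  B5: | IN={a:0, b:+, c:+, e:-; rest ⊤} | OUT={a:0, b:+, c:-, e:-; rest ⊤}
  B6: | IN={b:+; rest ⊤} | OUT={a:+, b:+; rest ⊤}
  B7: | IN={a:+, b:+; rest ⊤} | OUT={a:+, b:+; rest ⊤}

Merge at B3: IN[B3] = OUT[B1] ⊔ OUT[B2] = {a: ⊤, b: ⊤, c: +, d: ⊤, e: ⊤, f: ⊤}

Answer: {a: ⊤, b: ⊤, c: +, d: ⊤, e: ⊤, f: ⊤}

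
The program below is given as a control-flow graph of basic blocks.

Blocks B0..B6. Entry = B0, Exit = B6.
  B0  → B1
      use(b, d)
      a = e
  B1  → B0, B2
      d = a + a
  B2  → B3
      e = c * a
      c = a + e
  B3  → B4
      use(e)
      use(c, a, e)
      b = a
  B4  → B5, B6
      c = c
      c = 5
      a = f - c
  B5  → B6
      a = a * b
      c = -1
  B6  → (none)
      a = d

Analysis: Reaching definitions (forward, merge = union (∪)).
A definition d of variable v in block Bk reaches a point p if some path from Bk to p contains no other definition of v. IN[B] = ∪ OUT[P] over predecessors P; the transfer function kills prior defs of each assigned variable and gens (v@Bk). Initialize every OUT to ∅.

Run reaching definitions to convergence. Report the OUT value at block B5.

Answer: {a@B5, b@B3, c@B5, d@B1, e@B2}

Trace:
Converged values:
  B0:   IN={a@B0, d@B1}   OUT={a@B0, d@B1}
  B1:   IN={a@B0, d@B1}   OUT={a@B0, d@B1}
  B2:   IN={a@B0, d@B1}   OUT={a@B0, c@B2, d@B1, e@B2}
  B3:   IN={a@B0, c@B2, d@B1, e@B2}   OUT={a@B0, b@B3, c@B2, d@B1, e@B2}
  B4:   IN={a@B0, b@B3, c@B2, d@B1, e@B2}   OUT={a@B4, b@B3, c@B4, d@B1, e@B2}
  B5:   IN={a@B4, b@B3, c@B4, d@B1, e@B2}   OUT={a@B5, b@B3, c@B5, d@B1, e@B2}
  B6:   IN={a@B4, a@B5, b@B3, c@B4, c@B5, d@B1, e@B2}   OUT={a@B6, b@B3, c@B4, c@B5, d@B1, e@B2}

Merge at B5: IN[B5] = OUT[B4] = {a@B4, b@B3, c@B4, d@B1, e@B2}
Applying B5's transfer function to that IN value gives OUT[B5] (row B5 above).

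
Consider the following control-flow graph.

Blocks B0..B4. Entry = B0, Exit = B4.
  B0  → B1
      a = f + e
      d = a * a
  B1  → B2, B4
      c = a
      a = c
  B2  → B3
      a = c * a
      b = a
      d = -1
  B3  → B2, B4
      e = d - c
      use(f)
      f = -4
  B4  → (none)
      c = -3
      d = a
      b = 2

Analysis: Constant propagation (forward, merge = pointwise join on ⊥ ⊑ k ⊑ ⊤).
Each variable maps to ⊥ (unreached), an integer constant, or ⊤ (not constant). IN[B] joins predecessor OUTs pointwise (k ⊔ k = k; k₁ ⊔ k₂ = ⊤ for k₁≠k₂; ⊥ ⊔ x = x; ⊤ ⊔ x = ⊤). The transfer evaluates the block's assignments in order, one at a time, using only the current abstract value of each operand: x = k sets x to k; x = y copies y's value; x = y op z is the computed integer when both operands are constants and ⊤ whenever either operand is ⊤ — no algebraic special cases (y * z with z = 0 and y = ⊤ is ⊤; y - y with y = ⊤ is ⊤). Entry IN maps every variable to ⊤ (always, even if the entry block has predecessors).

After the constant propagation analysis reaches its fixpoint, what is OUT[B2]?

Per-block solution:
  B0:  IN=(all ⊤)  OUT=(all ⊤)
  B1:  IN=(all ⊤)  OUT=(all ⊤)
  B2:  IN=(all ⊤)  OUT={d:-1; rest ⊤}
  B3:  IN={d:-1; rest ⊤}  OUT={d:-1, f:-4; rest ⊤}
  B4:  IN=(all ⊤)  OUT={b:2, c:-3; rest ⊤}

Merge at B2: IN[B2] = OUT[B1] ⊔ OUT[B3] = {a: ⊤, b: ⊤, c: ⊤, d: ⊤, e: ⊤, f: ⊤}
Applying B2's transfer function to that IN value gives OUT[B2] (row B2 above).

Answer: {a: ⊤, b: ⊤, c: ⊤, d: -1, e: ⊤, f: ⊤}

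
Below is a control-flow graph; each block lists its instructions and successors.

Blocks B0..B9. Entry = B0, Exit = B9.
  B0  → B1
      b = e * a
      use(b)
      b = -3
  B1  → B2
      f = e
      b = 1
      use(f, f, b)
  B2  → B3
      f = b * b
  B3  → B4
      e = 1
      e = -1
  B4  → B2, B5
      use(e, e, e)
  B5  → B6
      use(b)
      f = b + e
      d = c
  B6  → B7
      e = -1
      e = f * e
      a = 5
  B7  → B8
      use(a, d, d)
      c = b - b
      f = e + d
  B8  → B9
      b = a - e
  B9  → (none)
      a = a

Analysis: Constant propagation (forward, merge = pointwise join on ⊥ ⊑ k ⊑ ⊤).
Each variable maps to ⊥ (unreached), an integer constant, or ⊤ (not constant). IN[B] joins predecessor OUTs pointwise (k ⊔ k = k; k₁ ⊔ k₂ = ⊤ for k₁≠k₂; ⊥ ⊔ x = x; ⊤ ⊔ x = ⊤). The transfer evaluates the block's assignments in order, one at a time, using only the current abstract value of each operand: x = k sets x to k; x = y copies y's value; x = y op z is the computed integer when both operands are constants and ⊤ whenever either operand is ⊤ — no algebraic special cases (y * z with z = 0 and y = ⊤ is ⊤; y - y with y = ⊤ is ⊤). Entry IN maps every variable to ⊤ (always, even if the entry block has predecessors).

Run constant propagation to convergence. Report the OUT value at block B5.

Fixpoint table:
  B0:  IN=(all ⊤)  OUT={b:-3; rest ⊤}
  B1:  IN={b:-3; rest ⊤}  OUT={b:1; rest ⊤}
  B2:  IN={b:1; rest ⊤}  OUT={b:1, f:1; rest ⊤}
  B3:  IN={b:1, f:1; rest ⊤}  OUT={b:1, e:-1, f:1; rest ⊤}
  B4:  IN={b:1, e:-1, f:1; rest ⊤}  OUT={b:1, e:-1, f:1; rest ⊤}
  B5:  IN={b:1, e:-1, f:1; rest ⊤}  OUT={b:1, e:-1, f:0; rest ⊤}
  B6:  IN={b:1, e:-1, f:0; rest ⊤}  OUT={a:5, b:1, e:0, f:0; rest ⊤}
  B7:  IN={a:5, b:1, e:0, f:0; rest ⊤}  OUT={a:5, b:1, c:0, e:0; rest ⊤}
  B8:  IN={a:5, b:1, c:0, e:0; rest ⊤}  OUT={a:5, b:5, c:0, e:0; rest ⊤}
  B9:  IN={a:5, b:5, c:0, e:0; rest ⊤}  OUT={a:5, b:5, c:0, e:0; rest ⊤}

Merge at B5: IN[B5] = OUT[B4] = {a: ⊤, b: 1, c: ⊤, d: ⊤, e: -1, f: 1}
Applying B5's transfer function to that IN value gives OUT[B5] (row B5 above).

Answer: {a: ⊤, b: 1, c: ⊤, d: ⊤, e: -1, f: 0}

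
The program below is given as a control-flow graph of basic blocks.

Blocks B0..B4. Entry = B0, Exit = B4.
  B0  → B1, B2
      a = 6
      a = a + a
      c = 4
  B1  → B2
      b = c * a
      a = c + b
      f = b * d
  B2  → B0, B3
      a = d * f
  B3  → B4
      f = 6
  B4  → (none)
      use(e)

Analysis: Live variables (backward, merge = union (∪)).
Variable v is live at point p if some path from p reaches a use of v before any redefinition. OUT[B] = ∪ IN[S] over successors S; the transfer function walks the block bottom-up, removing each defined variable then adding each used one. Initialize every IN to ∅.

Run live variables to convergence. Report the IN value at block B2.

Converged values:
  B0:  IN={d, e, f}  OUT={a, c, d, e, f}
  B1:  IN={a, c, d, e}  OUT={d, e, f}
  B2:  IN={d, e, f}  OUT={d, e, f}
  B3:  IN={e}  OUT={e}
  B4:  IN={e}  OUT={}

Merge at B2: OUT[B2] = IN[B0] ⊔ IN[B3] = {d, e, f}
Applying B2's transfer function to that OUT value gives IN[B2] (row B2 above).

Answer: {d, e, f}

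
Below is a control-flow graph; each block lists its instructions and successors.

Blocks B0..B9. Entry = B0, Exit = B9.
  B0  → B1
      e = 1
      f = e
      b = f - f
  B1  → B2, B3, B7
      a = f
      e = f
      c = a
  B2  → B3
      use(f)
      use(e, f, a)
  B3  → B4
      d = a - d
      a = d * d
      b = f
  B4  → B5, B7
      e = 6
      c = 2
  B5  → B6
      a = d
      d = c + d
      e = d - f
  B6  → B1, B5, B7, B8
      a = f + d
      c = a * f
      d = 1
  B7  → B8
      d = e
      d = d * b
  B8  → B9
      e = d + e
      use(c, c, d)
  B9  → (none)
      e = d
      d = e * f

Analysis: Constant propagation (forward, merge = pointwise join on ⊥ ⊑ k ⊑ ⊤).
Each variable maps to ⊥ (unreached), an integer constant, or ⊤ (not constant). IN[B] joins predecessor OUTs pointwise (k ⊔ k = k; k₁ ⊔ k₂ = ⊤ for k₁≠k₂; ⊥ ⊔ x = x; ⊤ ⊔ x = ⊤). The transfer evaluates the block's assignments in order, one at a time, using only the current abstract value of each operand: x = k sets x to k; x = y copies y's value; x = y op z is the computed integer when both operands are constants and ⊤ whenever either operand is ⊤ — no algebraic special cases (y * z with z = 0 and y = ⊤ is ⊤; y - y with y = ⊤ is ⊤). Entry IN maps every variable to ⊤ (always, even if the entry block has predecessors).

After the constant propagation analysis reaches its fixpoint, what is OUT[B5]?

Converged values:
  B0:  IN=(all ⊤)  OUT={b:0, e:1, f:1; rest ⊤}
  B1:  IN={f:1; rest ⊤}  OUT={a:1, c:1, e:1, f:1; rest ⊤}
  B2:  IN={a:1, c:1, e:1, f:1; rest ⊤}  OUT={a:1, c:1, e:1, f:1; rest ⊤}
  B3:  IN={a:1, c:1, e:1, f:1; rest ⊤}  OUT={b:1, c:1, e:1, f:1; rest ⊤}
  B4:  IN={b:1, c:1, e:1, f:1; rest ⊤}  OUT={b:1, c:2, e:6, f:1; rest ⊤}
  B5:  IN={b:1, f:1; rest ⊤}  OUT={b:1, f:1; rest ⊤}
  B6:  IN={b:1, f:1; rest ⊤}  OUT={b:1, d:1, f:1; rest ⊤}
  B7:  IN={f:1; rest ⊤}  OUT={f:1; rest ⊤}
  B8:  IN={f:1; rest ⊤}  OUT={f:1; rest ⊤}
  B9:  IN={f:1; rest ⊤}  OUT={f:1; rest ⊤}

Merge at B5: IN[B5] = OUT[B4] ⊔ OUT[B6] = {a: ⊤, b: 1, c: ⊤, d: ⊤, e: ⊤, f: 1}
Applying B5's transfer function to that IN value gives OUT[B5] (row B5 above).

Answer: {a: ⊤, b: 1, c: ⊤, d: ⊤, e: ⊤, f: 1}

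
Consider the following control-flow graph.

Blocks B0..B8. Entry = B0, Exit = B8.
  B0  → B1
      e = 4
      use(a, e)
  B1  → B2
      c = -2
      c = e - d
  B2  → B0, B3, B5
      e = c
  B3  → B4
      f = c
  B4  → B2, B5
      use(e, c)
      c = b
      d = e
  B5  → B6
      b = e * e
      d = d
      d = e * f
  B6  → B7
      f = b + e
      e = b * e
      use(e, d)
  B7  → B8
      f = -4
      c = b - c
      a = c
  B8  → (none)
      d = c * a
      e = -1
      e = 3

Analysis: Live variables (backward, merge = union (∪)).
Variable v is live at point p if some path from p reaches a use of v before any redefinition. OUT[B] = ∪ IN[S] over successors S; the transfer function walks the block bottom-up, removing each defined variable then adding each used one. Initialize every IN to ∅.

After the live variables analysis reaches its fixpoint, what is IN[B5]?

Answer: {c, d, e, f}

Derivation:
Converged values:
  B0: | IN={a, b, d, f} | OUT={a, b, d, e, f}
  B1: | IN={a, b, d, e, f} | OUT={a, b, c, d, f}
  B2: | IN={a, b, c, d, f} | OUT={a, b, c, d, e, f}
  B3: | IN={a, b, c, e} | OUT={a, b, c, e, f}
  B4: | IN={a, b, c, e, f} | OUT={a, b, c, d, e, f}
  B5: | IN={c, d, e, f} | OUT={b, c, d, e}
  B6: | IN={b, c, d, e} | OUT={b, c}
  B7: | IN={b, c} | OUT={a, c}
  B8: | IN={a, c} | OUT={}

Merge at B5: OUT[B5] = IN[B6] = {b, c, d, e}
Applying B5's transfer function to that OUT value gives IN[B5] (row B5 above).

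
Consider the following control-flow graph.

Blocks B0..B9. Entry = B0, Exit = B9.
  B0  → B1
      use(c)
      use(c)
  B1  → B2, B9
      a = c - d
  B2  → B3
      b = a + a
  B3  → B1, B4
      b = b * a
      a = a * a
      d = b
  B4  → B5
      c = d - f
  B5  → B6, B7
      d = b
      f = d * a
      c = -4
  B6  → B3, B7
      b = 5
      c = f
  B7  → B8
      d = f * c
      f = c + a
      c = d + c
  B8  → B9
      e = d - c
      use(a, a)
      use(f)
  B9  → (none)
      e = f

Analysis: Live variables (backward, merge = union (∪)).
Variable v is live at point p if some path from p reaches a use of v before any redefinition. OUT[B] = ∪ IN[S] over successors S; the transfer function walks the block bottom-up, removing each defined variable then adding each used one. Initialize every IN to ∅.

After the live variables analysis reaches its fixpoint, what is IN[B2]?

Per-block solution:
  B0:   IN={c, d, f}   OUT={c, d, f}
  B1:   IN={c, d, f}   OUT={a, c, f}
  B2:   IN={a, c, f}   OUT={a, b, c, f}
  B3:   IN={a, b, c, f}   OUT={a, b, c, d, f}
  B4:   IN={a, b, d, f}   OUT={a, b}
  B5:   IN={a, b}   OUT={a, c, f}
  B6:   IN={a, f}   OUT={a, b, c, f}
  B7:   IN={a, c, f}   OUT={a, c, d, f}
  B8:   IN={a, c, d, f}   OUT={f}
  B9:   IN={f}   OUT={}

Merge at B2: OUT[B2] = IN[B3] = {a, b, c, f}
Applying B2's transfer function to that OUT value gives IN[B2] (row B2 above).

Answer: {a, c, f}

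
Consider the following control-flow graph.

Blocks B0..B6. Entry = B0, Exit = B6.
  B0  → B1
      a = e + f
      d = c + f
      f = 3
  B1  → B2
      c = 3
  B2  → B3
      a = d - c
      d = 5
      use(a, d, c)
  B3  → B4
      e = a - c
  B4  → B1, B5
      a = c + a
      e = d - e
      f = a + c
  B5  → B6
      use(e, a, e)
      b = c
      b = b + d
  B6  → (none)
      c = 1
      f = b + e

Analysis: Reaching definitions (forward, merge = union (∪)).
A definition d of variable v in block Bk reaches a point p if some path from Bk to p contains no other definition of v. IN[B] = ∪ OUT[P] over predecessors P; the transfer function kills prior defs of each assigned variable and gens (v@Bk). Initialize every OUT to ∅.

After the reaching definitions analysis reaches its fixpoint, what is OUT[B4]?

Converged values:
  B0:   IN={}   OUT={a@B0, d@B0, f@B0}
  B1:   IN={a@B0, a@B4, c@B1, d@B0, d@B2, e@B4, f@B0, f@B4}   OUT={a@B0, a@B4, c@B1, d@B0, d@B2, e@B4, f@B0, f@B4}
  B2:   IN={a@B0, a@B4, c@B1, d@B0, d@B2, e@B4, f@B0, f@B4}   OUT={a@B2, c@B1, d@B2, e@B4, f@B0, f@B4}
  B3:   IN={a@B2, c@B1, d@B2, e@B4, f@B0, f@B4}   OUT={a@B2, c@B1, d@B2, e@B3, f@B0, f@B4}
  B4:   IN={a@B2, c@B1, d@B2, e@B3, f@B0, f@B4}   OUT={a@B4, c@B1, d@B2, e@B4, f@B4}
  B5:   IN={a@B4, c@B1, d@B2, e@B4, f@B4}   OUT={a@B4, b@B5, c@B1, d@B2, e@B4, f@B4}
  B6:   IN={a@B4, b@B5, c@B1, d@B2, e@B4, f@B4}   OUT={a@B4, b@B5, c@B6, d@B2, e@B4, f@B6}

Merge at B4: IN[B4] = OUT[B3] = {a@B2, c@B1, d@B2, e@B3, f@B0, f@B4}
Applying B4's transfer function to that IN value gives OUT[B4] (row B4 above).

Answer: {a@B4, c@B1, d@B2, e@B4, f@B4}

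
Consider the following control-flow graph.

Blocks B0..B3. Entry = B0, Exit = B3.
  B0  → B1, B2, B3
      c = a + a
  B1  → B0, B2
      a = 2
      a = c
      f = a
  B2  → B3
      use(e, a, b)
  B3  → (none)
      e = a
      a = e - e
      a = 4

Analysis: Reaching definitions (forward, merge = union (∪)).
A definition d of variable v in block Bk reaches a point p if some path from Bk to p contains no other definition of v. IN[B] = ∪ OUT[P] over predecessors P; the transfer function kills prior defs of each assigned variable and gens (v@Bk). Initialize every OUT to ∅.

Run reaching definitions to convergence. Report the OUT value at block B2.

Answer: {a@B1, c@B0, f@B1}

Derivation:
Fixpoint table:
  B0:  IN={a@B1, c@B0, f@B1}  OUT={a@B1, c@B0, f@B1}
  B1:  IN={a@B1, c@B0, f@B1}  OUT={a@B1, c@B0, f@B1}
  B2:  IN={a@B1, c@B0, f@B1}  OUT={a@B1, c@B0, f@B1}
  B3:  IN={a@B1, c@B0, f@B1}  OUT={a@B3, c@B0, e@B3, f@B1}

Merge at B2: IN[B2] = OUT[B0] ⊔ OUT[B1] = {a@B1, c@B0, f@B1}
Applying B2's transfer function to that IN value gives OUT[B2] (row B2 above).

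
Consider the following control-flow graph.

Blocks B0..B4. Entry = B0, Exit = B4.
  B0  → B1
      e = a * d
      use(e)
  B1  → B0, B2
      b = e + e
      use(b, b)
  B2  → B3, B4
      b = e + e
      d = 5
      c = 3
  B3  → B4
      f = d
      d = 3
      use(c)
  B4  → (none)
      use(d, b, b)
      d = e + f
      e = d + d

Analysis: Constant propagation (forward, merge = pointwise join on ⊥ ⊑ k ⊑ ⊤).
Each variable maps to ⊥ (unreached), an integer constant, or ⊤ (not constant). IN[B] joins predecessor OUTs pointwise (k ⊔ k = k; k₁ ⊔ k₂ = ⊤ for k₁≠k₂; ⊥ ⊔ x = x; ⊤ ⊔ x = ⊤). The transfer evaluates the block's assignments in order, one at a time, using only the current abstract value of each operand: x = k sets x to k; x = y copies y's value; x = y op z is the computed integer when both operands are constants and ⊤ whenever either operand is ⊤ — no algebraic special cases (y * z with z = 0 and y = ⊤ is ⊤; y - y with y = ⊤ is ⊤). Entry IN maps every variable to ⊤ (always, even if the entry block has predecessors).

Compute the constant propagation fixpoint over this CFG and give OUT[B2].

Converged values:
  B0:   IN=(all ⊤)   OUT=(all ⊤)
  B1:   IN=(all ⊤)   OUT=(all ⊤)
  B2:   IN=(all ⊤)   OUT={c:3, d:5; rest ⊤}
  B3:   IN={c:3, d:5; rest ⊤}   OUT={c:3, d:3, f:5; rest ⊤}
  B4:   IN={c:3; rest ⊤}   OUT={c:3; rest ⊤}

Merge at B2: IN[B2] = OUT[B1] = {a: ⊤, b: ⊤, c: ⊤, d: ⊤, e: ⊤, f: ⊤}
Applying B2's transfer function to that IN value gives OUT[B2] (row B2 above).

Answer: {a: ⊤, b: ⊤, c: 3, d: 5, e: ⊤, f: ⊤}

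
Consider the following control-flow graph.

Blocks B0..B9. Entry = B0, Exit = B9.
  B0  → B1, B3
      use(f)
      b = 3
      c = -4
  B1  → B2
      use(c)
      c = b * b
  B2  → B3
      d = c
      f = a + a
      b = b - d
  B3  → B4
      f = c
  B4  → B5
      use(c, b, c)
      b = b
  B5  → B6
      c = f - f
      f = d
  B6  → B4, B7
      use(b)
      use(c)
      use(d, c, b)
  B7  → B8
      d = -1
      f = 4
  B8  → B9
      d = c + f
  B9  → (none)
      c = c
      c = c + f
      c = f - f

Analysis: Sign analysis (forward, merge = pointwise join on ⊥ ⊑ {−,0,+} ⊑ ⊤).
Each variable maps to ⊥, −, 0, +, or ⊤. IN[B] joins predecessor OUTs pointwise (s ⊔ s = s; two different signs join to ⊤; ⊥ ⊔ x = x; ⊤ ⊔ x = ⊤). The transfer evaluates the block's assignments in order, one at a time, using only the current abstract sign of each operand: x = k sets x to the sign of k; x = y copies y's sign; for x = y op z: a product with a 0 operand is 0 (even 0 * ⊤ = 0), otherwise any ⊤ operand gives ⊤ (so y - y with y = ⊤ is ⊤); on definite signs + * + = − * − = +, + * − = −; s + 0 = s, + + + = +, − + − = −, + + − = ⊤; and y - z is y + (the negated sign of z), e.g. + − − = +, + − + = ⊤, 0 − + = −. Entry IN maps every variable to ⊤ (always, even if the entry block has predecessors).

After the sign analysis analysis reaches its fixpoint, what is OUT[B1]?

Answer: {a: ⊤, b: +, c: +, d: ⊤, e: ⊤, f: ⊤}

Trace:
Per-block solution:
  B0:   IN=(all ⊤)   OUT={b:+, c:-; rest ⊤}
  B1:   IN={b:+, c:-; rest ⊤}   OUT={b:+, c:+; rest ⊤}
  B2:   IN={b:+, c:+; rest ⊤}   OUT={c:+, d:+; rest ⊤}
  B3:   IN=(all ⊤)   OUT=(all ⊤)
  B4:   IN=(all ⊤)   OUT=(all ⊤)
  B5:   IN=(all ⊤)   OUT=(all ⊤)
  B6:   IN=(all ⊤)   OUT=(all ⊤)
  B7:   IN=(all ⊤)   OUT={d:-, f:+; rest ⊤}
  B8:   IN={d:-, f:+; rest ⊤}   OUT={f:+; rest ⊤}
  B9:   IN={f:+; rest ⊤}   OUT={f:+; rest ⊤}

Merge at B1: IN[B1] = OUT[B0] = {a: ⊤, b: +, c: -, d: ⊤, e: ⊤, f: ⊤}
Applying B1's transfer function to that IN value gives OUT[B1] (row B1 above).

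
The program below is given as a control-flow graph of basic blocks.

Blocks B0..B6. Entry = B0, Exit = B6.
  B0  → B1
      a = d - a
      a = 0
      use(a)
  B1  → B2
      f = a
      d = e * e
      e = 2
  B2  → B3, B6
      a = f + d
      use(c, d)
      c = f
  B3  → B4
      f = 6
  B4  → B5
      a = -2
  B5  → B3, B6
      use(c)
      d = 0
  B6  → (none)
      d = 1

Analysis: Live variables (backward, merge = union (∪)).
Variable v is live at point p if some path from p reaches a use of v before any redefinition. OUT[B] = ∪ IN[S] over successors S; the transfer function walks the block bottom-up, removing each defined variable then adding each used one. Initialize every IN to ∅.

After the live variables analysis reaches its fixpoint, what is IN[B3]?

Answer: {c}

Working:
Per-block solution:
  B0:  IN={a, c, d, e}  OUT={a, c, e}
  B1:  IN={a, c, e}  OUT={c, d, f}
  B2:  IN={c, d, f}  OUT={c}
  B3:  IN={c}  OUT={c}
  B4:  IN={c}  OUT={c}
  B5:  IN={c}  OUT={c}
  B6:  IN={}  OUT={}

Merge at B3: OUT[B3] = IN[B4] = {c}
Applying B3's transfer function to that OUT value gives IN[B3] (row B3 above).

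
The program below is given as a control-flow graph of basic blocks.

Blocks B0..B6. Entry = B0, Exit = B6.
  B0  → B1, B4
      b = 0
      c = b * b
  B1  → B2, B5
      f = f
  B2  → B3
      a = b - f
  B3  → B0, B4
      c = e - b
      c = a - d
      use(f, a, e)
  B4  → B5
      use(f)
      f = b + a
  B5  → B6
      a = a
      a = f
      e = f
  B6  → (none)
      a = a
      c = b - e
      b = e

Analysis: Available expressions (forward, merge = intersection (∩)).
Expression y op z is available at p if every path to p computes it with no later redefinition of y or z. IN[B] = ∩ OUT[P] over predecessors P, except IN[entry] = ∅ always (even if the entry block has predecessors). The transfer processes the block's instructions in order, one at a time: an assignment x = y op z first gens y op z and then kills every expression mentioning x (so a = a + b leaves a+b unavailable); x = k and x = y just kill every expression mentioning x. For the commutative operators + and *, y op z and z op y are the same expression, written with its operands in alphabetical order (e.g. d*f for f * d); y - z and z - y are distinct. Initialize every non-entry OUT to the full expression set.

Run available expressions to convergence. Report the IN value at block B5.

Converged values:
  B0:   IN={}   OUT={b*b}
  B1:   IN={b*b}   OUT={b*b}
  B2:   IN={b*b}   OUT={b*b, b-f}
  B3:   IN={b*b, b-f}   OUT={a-d, b*b, b-f, e-b}
  B4:   IN={b*b}   OUT={a+b, b*b}
  B5:   IN={b*b}   OUT={b*b}
  B6:   IN={b*b}   OUT={}

Merge at B5: IN[B5] = OUT[B1] ∩ OUT[B4] = {b*b}

Answer: {b*b}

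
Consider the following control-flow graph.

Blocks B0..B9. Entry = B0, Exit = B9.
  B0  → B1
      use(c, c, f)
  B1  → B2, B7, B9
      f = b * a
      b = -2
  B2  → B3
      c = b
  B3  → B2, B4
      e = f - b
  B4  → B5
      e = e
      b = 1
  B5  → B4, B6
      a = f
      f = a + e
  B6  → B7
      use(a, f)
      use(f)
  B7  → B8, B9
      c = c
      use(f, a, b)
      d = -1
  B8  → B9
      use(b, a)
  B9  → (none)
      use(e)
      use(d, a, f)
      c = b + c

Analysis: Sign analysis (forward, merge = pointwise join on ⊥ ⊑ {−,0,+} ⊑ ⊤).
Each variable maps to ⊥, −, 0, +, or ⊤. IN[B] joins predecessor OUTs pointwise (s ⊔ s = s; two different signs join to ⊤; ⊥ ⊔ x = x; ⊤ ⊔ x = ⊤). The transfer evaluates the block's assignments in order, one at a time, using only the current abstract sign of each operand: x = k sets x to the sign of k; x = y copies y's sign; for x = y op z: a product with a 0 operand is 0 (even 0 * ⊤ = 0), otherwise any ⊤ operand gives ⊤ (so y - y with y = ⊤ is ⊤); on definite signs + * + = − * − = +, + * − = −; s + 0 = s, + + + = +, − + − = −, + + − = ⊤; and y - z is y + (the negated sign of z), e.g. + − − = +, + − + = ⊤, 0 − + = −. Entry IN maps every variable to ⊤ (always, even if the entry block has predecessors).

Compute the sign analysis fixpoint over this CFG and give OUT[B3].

Answer: {a: ⊤, b: -, c: -, d: ⊤, e: ⊤, f: ⊤}

Trace:
Per-block solution:
  B0: | IN=(all ⊤) | OUT=(all ⊤)
  B1: | IN=(all ⊤) | OUT={b:-; rest ⊤}
  B2: | IN={b:-; rest ⊤} | OUT={b:-, c:-; rest ⊤}
  B3: | IN={b:-, c:-; rest ⊤} | OUT={b:-, c:-; rest ⊤}
  B4: | IN={c:-; rest ⊤} | OUT={b:+, c:-; rest ⊤}
  B5: | IN={b:+, c:-; rest ⊤} | OUT={b:+, c:-; rest ⊤}
  B6: | IN={b:+, c:-; rest ⊤} | OUT={b:+, c:-; rest ⊤}
  B7: | IN=(all ⊤) | OUT={d:-; rest ⊤}
  B8: | IN={d:-; rest ⊤} | OUT={d:-; rest ⊤}
  B9: | IN=(all ⊤) | OUT=(all ⊤)

Merge at B3: IN[B3] = OUT[B2] = {a: ⊤, b: -, c: -, d: ⊤, e: ⊤, f: ⊤}
Applying B3's transfer function to that IN value gives OUT[B3] (row B3 above).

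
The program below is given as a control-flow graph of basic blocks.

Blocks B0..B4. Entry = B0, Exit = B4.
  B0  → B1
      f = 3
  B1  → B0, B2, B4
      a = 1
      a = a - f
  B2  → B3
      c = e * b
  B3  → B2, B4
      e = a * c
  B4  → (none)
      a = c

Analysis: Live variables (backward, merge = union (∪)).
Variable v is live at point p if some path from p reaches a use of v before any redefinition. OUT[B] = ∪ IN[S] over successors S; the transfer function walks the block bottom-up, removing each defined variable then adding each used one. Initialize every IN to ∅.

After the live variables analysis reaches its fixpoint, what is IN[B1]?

Answer: {b, c, e, f}

Derivation:
Converged values:
  B0:   IN={b, c, e}   OUT={b, c, e, f}
  B1:   IN={b, c, e, f}   OUT={a, b, c, e}
  B2:   IN={a, b, e}   OUT={a, b, c}
  B3:   IN={a, b, c}   OUT={a, b, c, e}
  B4:   IN={c}   OUT={}

Merge at B1: OUT[B1] = IN[B0] ⊔ IN[B2] ⊔ IN[B4] = {a, b, c, e}
Applying B1's transfer function to that OUT value gives IN[B1] (row B1 above).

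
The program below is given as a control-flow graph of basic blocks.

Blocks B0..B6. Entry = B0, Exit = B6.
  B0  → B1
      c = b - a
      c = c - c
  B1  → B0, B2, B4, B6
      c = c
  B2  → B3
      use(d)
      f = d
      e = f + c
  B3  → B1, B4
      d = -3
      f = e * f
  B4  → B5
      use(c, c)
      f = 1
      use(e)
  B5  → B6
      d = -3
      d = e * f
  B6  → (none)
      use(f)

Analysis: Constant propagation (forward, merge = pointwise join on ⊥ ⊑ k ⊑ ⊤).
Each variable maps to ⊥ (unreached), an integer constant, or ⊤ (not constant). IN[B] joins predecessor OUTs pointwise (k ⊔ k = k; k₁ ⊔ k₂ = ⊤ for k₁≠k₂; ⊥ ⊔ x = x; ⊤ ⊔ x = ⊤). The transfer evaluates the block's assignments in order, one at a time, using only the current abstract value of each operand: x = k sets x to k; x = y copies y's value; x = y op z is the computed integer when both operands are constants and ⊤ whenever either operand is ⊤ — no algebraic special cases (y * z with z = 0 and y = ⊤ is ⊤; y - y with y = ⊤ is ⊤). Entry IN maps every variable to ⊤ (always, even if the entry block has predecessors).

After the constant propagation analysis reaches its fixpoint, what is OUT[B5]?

Answer: {a: ⊤, b: ⊤, c: ⊤, d: ⊤, e: ⊤, f: 1}

Derivation:
Fixpoint table:
  B0: | IN=(all ⊤) | OUT=(all ⊤)
  B1: | IN=(all ⊤) | OUT=(all ⊤)
  B2: | IN=(all ⊤) | OUT=(all ⊤)
  B3: | IN=(all ⊤) | OUT={d:-3; rest ⊤}
  B4: | IN=(all ⊤) | OUT={f:1; rest ⊤}
  B5: | IN={f:1; rest ⊤} | OUT={f:1; rest ⊤}
  B6: | IN=(all ⊤) | OUT=(all ⊤)

Merge at B5: IN[B5] = OUT[B4] = {a: ⊤, b: ⊤, c: ⊤, d: ⊤, e: ⊤, f: 1}
Applying B5's transfer function to that IN value gives OUT[B5] (row B5 above).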